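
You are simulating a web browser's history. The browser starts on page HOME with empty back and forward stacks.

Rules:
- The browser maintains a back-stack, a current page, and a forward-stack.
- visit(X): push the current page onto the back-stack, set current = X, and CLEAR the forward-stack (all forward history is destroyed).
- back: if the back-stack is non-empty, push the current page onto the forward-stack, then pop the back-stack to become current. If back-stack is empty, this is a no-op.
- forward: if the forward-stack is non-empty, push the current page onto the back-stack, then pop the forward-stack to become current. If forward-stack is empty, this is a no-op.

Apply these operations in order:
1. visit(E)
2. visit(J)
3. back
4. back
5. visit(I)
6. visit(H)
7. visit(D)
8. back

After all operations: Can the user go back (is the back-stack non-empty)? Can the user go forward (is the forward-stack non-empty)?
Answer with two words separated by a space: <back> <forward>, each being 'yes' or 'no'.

Answer: yes yes

Derivation:
After 1 (visit(E)): cur=E back=1 fwd=0
After 2 (visit(J)): cur=J back=2 fwd=0
After 3 (back): cur=E back=1 fwd=1
After 4 (back): cur=HOME back=0 fwd=2
After 5 (visit(I)): cur=I back=1 fwd=0
After 6 (visit(H)): cur=H back=2 fwd=0
After 7 (visit(D)): cur=D back=3 fwd=0
After 8 (back): cur=H back=2 fwd=1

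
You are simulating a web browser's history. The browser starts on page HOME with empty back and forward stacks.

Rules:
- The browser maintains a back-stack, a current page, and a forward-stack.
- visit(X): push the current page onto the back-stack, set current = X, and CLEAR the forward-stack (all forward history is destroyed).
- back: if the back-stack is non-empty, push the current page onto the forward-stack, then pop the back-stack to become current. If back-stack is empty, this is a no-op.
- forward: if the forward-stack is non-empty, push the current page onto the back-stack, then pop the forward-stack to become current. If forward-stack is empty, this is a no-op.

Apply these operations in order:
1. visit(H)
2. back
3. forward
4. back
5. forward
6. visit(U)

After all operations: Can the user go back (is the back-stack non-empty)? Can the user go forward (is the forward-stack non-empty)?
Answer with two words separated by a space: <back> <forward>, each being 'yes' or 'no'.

Answer: yes no

Derivation:
After 1 (visit(H)): cur=H back=1 fwd=0
After 2 (back): cur=HOME back=0 fwd=1
After 3 (forward): cur=H back=1 fwd=0
After 4 (back): cur=HOME back=0 fwd=1
After 5 (forward): cur=H back=1 fwd=0
After 6 (visit(U)): cur=U back=2 fwd=0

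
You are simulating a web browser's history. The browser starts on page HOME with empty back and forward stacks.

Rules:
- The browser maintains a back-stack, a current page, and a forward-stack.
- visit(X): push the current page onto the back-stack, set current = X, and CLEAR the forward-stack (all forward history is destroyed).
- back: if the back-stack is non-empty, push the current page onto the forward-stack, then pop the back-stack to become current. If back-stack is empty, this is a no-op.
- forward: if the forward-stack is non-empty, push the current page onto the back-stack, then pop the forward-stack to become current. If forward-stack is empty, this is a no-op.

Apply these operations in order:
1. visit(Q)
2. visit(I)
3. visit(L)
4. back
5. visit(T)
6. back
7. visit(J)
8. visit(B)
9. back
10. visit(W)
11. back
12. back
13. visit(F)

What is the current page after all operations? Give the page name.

Answer: F

Derivation:
After 1 (visit(Q)): cur=Q back=1 fwd=0
After 2 (visit(I)): cur=I back=2 fwd=0
After 3 (visit(L)): cur=L back=3 fwd=0
After 4 (back): cur=I back=2 fwd=1
After 5 (visit(T)): cur=T back=3 fwd=0
After 6 (back): cur=I back=2 fwd=1
After 7 (visit(J)): cur=J back=3 fwd=0
After 8 (visit(B)): cur=B back=4 fwd=0
After 9 (back): cur=J back=3 fwd=1
After 10 (visit(W)): cur=W back=4 fwd=0
After 11 (back): cur=J back=3 fwd=1
After 12 (back): cur=I back=2 fwd=2
After 13 (visit(F)): cur=F back=3 fwd=0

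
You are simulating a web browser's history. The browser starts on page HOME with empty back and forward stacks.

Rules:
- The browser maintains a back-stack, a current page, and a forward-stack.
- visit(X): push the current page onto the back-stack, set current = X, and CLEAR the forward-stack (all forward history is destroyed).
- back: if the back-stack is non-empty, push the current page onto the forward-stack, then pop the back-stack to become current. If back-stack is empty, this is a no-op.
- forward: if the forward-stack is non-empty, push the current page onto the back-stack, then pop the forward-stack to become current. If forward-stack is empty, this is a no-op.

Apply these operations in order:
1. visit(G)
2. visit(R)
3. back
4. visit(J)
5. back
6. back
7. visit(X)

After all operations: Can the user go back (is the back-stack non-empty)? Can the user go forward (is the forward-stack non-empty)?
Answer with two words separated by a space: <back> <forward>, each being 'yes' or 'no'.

After 1 (visit(G)): cur=G back=1 fwd=0
After 2 (visit(R)): cur=R back=2 fwd=0
After 3 (back): cur=G back=1 fwd=1
After 4 (visit(J)): cur=J back=2 fwd=0
After 5 (back): cur=G back=1 fwd=1
After 6 (back): cur=HOME back=0 fwd=2
After 7 (visit(X)): cur=X back=1 fwd=0

Answer: yes no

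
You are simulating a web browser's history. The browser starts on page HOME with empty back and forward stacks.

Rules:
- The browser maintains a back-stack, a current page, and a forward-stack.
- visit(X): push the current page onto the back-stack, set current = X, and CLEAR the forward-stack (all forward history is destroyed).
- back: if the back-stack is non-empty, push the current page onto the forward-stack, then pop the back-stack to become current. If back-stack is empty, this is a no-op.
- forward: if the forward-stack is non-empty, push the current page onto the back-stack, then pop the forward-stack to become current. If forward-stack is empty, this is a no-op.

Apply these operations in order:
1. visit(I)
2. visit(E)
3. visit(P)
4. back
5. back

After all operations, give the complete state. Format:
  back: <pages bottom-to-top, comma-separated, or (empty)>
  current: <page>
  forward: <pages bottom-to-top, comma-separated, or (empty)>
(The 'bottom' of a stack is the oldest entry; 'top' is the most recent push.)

Answer: back: HOME
current: I
forward: P,E

Derivation:
After 1 (visit(I)): cur=I back=1 fwd=0
After 2 (visit(E)): cur=E back=2 fwd=0
After 3 (visit(P)): cur=P back=3 fwd=0
After 4 (back): cur=E back=2 fwd=1
After 5 (back): cur=I back=1 fwd=2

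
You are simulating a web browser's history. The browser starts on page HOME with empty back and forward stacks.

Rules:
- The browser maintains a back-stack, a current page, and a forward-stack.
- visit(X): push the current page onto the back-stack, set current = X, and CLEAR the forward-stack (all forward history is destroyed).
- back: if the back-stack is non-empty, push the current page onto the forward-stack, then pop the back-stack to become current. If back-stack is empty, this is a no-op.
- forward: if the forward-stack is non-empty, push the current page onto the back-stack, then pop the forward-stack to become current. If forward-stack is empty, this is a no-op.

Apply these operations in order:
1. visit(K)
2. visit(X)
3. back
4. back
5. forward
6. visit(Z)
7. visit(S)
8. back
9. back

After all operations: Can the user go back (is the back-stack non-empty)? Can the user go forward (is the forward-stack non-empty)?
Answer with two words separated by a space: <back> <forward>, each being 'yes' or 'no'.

Answer: yes yes

Derivation:
After 1 (visit(K)): cur=K back=1 fwd=0
After 2 (visit(X)): cur=X back=2 fwd=0
After 3 (back): cur=K back=1 fwd=1
After 4 (back): cur=HOME back=0 fwd=2
After 5 (forward): cur=K back=1 fwd=1
After 6 (visit(Z)): cur=Z back=2 fwd=0
After 7 (visit(S)): cur=S back=3 fwd=0
After 8 (back): cur=Z back=2 fwd=1
After 9 (back): cur=K back=1 fwd=2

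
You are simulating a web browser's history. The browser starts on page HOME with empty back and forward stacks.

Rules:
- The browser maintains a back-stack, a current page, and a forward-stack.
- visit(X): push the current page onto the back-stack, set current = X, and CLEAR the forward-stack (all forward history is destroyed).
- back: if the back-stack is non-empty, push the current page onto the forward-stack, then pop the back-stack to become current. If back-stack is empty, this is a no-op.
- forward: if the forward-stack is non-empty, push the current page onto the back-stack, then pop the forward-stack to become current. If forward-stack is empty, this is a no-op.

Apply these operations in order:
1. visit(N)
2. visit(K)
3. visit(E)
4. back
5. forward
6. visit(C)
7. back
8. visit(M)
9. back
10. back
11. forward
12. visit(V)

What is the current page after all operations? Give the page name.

After 1 (visit(N)): cur=N back=1 fwd=0
After 2 (visit(K)): cur=K back=2 fwd=0
After 3 (visit(E)): cur=E back=3 fwd=0
After 4 (back): cur=K back=2 fwd=1
After 5 (forward): cur=E back=3 fwd=0
After 6 (visit(C)): cur=C back=4 fwd=0
After 7 (back): cur=E back=3 fwd=1
After 8 (visit(M)): cur=M back=4 fwd=0
After 9 (back): cur=E back=3 fwd=1
After 10 (back): cur=K back=2 fwd=2
After 11 (forward): cur=E back=3 fwd=1
After 12 (visit(V)): cur=V back=4 fwd=0

Answer: V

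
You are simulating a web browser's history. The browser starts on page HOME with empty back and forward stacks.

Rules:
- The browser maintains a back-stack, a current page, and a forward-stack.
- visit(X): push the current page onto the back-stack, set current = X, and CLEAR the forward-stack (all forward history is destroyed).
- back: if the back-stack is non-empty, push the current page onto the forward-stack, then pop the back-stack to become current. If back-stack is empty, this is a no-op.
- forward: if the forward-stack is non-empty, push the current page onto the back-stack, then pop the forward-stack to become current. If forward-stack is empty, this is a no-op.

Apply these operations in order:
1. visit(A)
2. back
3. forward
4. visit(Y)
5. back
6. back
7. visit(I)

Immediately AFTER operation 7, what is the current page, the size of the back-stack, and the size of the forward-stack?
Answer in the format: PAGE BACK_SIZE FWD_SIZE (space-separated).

After 1 (visit(A)): cur=A back=1 fwd=0
After 2 (back): cur=HOME back=0 fwd=1
After 3 (forward): cur=A back=1 fwd=0
After 4 (visit(Y)): cur=Y back=2 fwd=0
After 5 (back): cur=A back=1 fwd=1
After 6 (back): cur=HOME back=0 fwd=2
After 7 (visit(I)): cur=I back=1 fwd=0

I 1 0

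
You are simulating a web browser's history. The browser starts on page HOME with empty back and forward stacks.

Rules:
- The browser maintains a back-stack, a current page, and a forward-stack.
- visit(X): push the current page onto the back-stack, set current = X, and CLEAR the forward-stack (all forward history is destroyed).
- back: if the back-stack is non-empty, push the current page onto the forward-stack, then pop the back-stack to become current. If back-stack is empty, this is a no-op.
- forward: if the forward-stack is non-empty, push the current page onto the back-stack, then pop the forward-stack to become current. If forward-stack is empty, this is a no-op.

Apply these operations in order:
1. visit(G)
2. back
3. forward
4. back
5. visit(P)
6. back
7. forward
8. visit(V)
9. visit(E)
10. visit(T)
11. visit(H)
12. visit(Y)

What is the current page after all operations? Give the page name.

Answer: Y

Derivation:
After 1 (visit(G)): cur=G back=1 fwd=0
After 2 (back): cur=HOME back=0 fwd=1
After 3 (forward): cur=G back=1 fwd=0
After 4 (back): cur=HOME back=0 fwd=1
After 5 (visit(P)): cur=P back=1 fwd=0
After 6 (back): cur=HOME back=0 fwd=1
After 7 (forward): cur=P back=1 fwd=0
After 8 (visit(V)): cur=V back=2 fwd=0
After 9 (visit(E)): cur=E back=3 fwd=0
After 10 (visit(T)): cur=T back=4 fwd=0
After 11 (visit(H)): cur=H back=5 fwd=0
After 12 (visit(Y)): cur=Y back=6 fwd=0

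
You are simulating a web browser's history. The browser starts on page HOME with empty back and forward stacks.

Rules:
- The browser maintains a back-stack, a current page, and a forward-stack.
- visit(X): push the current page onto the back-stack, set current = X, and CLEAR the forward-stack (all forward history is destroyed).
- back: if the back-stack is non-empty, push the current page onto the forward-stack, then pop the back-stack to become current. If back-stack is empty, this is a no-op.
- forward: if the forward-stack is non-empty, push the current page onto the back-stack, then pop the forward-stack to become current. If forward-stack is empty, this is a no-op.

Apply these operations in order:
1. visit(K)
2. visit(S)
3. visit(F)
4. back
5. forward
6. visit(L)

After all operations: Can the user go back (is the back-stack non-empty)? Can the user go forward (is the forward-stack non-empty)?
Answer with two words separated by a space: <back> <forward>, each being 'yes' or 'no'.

After 1 (visit(K)): cur=K back=1 fwd=0
After 2 (visit(S)): cur=S back=2 fwd=0
After 3 (visit(F)): cur=F back=3 fwd=0
After 4 (back): cur=S back=2 fwd=1
After 5 (forward): cur=F back=3 fwd=0
After 6 (visit(L)): cur=L back=4 fwd=0

Answer: yes no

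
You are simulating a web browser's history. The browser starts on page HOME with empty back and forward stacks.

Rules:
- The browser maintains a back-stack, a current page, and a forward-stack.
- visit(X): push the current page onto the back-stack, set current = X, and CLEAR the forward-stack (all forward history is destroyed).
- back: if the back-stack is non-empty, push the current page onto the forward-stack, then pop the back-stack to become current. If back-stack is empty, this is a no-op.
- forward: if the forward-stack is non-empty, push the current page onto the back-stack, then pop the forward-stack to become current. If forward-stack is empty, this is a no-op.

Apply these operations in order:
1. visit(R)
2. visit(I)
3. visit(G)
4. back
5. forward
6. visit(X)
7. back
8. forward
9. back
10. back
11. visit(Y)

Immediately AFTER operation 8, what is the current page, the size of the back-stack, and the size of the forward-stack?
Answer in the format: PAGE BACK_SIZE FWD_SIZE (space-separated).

After 1 (visit(R)): cur=R back=1 fwd=0
After 2 (visit(I)): cur=I back=2 fwd=0
After 3 (visit(G)): cur=G back=3 fwd=0
After 4 (back): cur=I back=2 fwd=1
After 5 (forward): cur=G back=3 fwd=0
After 6 (visit(X)): cur=X back=4 fwd=0
After 7 (back): cur=G back=3 fwd=1
After 8 (forward): cur=X back=4 fwd=0

X 4 0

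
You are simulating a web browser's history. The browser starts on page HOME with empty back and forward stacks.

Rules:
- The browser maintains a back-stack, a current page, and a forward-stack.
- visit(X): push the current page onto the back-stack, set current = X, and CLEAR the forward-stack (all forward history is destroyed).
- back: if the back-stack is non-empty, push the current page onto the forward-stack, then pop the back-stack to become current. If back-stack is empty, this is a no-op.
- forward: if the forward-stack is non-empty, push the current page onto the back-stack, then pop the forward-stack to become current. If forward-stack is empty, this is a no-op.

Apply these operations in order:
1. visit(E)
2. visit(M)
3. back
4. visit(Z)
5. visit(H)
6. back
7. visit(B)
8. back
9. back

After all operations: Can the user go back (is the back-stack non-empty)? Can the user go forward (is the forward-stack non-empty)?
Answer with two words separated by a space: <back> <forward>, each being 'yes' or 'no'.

Answer: yes yes

Derivation:
After 1 (visit(E)): cur=E back=1 fwd=0
After 2 (visit(M)): cur=M back=2 fwd=0
After 3 (back): cur=E back=1 fwd=1
After 4 (visit(Z)): cur=Z back=2 fwd=0
After 5 (visit(H)): cur=H back=3 fwd=0
After 6 (back): cur=Z back=2 fwd=1
After 7 (visit(B)): cur=B back=3 fwd=0
After 8 (back): cur=Z back=2 fwd=1
After 9 (back): cur=E back=1 fwd=2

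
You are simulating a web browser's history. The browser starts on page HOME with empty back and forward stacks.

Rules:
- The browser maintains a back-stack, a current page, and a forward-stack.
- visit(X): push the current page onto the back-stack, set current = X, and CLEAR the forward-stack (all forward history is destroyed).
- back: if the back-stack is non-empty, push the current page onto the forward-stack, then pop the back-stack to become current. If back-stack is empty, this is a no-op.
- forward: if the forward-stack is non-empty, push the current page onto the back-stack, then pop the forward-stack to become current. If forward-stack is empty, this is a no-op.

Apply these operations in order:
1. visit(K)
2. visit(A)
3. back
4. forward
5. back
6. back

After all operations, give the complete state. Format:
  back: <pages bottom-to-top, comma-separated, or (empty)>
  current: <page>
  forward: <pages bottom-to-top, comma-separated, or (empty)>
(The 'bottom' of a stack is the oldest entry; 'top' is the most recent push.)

After 1 (visit(K)): cur=K back=1 fwd=0
After 2 (visit(A)): cur=A back=2 fwd=0
After 3 (back): cur=K back=1 fwd=1
After 4 (forward): cur=A back=2 fwd=0
After 5 (back): cur=K back=1 fwd=1
After 6 (back): cur=HOME back=0 fwd=2

Answer: back: (empty)
current: HOME
forward: A,K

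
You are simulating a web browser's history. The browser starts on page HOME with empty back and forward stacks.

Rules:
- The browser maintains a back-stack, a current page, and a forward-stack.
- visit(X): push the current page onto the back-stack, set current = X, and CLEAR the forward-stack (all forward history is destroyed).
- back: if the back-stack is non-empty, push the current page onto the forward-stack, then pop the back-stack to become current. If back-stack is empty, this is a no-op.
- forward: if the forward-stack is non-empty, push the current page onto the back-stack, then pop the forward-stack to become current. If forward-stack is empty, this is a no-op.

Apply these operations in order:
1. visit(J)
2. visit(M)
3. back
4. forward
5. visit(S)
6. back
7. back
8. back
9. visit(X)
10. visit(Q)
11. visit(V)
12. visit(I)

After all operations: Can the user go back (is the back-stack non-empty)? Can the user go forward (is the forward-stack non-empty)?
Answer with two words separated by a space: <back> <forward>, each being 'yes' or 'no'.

Answer: yes no

Derivation:
After 1 (visit(J)): cur=J back=1 fwd=0
After 2 (visit(M)): cur=M back=2 fwd=0
After 3 (back): cur=J back=1 fwd=1
After 4 (forward): cur=M back=2 fwd=0
After 5 (visit(S)): cur=S back=3 fwd=0
After 6 (back): cur=M back=2 fwd=1
After 7 (back): cur=J back=1 fwd=2
After 8 (back): cur=HOME back=0 fwd=3
After 9 (visit(X)): cur=X back=1 fwd=0
After 10 (visit(Q)): cur=Q back=2 fwd=0
After 11 (visit(V)): cur=V back=3 fwd=0
After 12 (visit(I)): cur=I back=4 fwd=0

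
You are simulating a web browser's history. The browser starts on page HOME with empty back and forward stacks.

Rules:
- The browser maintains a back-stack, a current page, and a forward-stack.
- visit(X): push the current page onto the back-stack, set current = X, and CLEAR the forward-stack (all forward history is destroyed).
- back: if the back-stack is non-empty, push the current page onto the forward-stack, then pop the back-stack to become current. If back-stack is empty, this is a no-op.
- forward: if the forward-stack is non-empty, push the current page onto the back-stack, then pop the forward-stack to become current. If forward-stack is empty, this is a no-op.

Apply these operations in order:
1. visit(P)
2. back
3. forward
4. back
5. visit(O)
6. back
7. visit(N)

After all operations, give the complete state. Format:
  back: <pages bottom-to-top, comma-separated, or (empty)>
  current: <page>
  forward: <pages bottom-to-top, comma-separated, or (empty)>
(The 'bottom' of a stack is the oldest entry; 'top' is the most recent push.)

After 1 (visit(P)): cur=P back=1 fwd=0
After 2 (back): cur=HOME back=0 fwd=1
After 3 (forward): cur=P back=1 fwd=0
After 4 (back): cur=HOME back=0 fwd=1
After 5 (visit(O)): cur=O back=1 fwd=0
After 6 (back): cur=HOME back=0 fwd=1
After 7 (visit(N)): cur=N back=1 fwd=0

Answer: back: HOME
current: N
forward: (empty)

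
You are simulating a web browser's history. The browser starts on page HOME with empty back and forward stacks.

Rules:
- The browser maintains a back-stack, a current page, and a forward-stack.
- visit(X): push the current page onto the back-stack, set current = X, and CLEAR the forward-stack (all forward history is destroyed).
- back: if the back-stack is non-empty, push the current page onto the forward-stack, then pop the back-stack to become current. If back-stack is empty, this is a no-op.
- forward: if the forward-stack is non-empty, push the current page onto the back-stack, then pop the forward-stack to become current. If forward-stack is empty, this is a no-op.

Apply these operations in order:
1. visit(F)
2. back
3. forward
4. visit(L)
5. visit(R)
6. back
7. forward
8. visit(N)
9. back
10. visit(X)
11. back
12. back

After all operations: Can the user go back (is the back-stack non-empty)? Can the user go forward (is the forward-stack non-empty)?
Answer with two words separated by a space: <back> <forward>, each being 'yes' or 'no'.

After 1 (visit(F)): cur=F back=1 fwd=0
After 2 (back): cur=HOME back=0 fwd=1
After 3 (forward): cur=F back=1 fwd=0
After 4 (visit(L)): cur=L back=2 fwd=0
After 5 (visit(R)): cur=R back=3 fwd=0
After 6 (back): cur=L back=2 fwd=1
After 7 (forward): cur=R back=3 fwd=0
After 8 (visit(N)): cur=N back=4 fwd=0
After 9 (back): cur=R back=3 fwd=1
After 10 (visit(X)): cur=X back=4 fwd=0
After 11 (back): cur=R back=3 fwd=1
After 12 (back): cur=L back=2 fwd=2

Answer: yes yes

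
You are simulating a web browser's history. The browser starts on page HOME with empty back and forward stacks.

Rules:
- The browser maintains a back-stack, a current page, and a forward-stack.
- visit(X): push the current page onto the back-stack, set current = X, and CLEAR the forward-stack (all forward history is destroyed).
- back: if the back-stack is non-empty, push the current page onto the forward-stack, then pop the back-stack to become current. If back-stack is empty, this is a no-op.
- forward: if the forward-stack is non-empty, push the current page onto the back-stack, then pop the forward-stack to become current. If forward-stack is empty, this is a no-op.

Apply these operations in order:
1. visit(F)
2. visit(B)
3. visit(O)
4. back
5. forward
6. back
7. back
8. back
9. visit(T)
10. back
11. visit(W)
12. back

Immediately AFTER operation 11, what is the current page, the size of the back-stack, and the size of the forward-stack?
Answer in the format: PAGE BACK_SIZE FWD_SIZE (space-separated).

After 1 (visit(F)): cur=F back=1 fwd=0
After 2 (visit(B)): cur=B back=2 fwd=0
After 3 (visit(O)): cur=O back=3 fwd=0
After 4 (back): cur=B back=2 fwd=1
After 5 (forward): cur=O back=3 fwd=0
After 6 (back): cur=B back=2 fwd=1
After 7 (back): cur=F back=1 fwd=2
After 8 (back): cur=HOME back=0 fwd=3
After 9 (visit(T)): cur=T back=1 fwd=0
After 10 (back): cur=HOME back=0 fwd=1
After 11 (visit(W)): cur=W back=1 fwd=0

W 1 0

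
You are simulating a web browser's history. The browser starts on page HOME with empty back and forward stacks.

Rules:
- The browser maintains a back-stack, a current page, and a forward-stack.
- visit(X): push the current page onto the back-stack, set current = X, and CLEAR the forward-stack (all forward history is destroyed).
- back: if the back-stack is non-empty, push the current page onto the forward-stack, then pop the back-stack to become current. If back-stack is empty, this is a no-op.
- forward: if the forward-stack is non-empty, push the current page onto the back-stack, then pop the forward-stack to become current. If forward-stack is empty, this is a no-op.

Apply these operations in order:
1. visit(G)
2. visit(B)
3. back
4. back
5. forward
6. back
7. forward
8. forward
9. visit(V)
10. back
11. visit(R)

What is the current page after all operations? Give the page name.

Answer: R

Derivation:
After 1 (visit(G)): cur=G back=1 fwd=0
After 2 (visit(B)): cur=B back=2 fwd=0
After 3 (back): cur=G back=1 fwd=1
After 4 (back): cur=HOME back=0 fwd=2
After 5 (forward): cur=G back=1 fwd=1
After 6 (back): cur=HOME back=0 fwd=2
After 7 (forward): cur=G back=1 fwd=1
After 8 (forward): cur=B back=2 fwd=0
After 9 (visit(V)): cur=V back=3 fwd=0
After 10 (back): cur=B back=2 fwd=1
After 11 (visit(R)): cur=R back=3 fwd=0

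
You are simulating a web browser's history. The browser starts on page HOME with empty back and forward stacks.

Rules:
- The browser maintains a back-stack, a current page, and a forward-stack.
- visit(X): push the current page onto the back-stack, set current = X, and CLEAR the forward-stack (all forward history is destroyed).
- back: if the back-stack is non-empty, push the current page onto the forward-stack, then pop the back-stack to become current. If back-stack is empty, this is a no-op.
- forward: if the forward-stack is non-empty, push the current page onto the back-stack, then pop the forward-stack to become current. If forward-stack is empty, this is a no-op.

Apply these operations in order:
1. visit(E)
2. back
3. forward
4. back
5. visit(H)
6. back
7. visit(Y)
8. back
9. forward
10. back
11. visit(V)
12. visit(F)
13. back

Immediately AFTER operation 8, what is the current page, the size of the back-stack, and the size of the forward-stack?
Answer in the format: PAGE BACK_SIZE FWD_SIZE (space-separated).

After 1 (visit(E)): cur=E back=1 fwd=0
After 2 (back): cur=HOME back=0 fwd=1
After 3 (forward): cur=E back=1 fwd=0
After 4 (back): cur=HOME back=0 fwd=1
After 5 (visit(H)): cur=H back=1 fwd=0
After 6 (back): cur=HOME back=0 fwd=1
After 7 (visit(Y)): cur=Y back=1 fwd=0
After 8 (back): cur=HOME back=0 fwd=1

HOME 0 1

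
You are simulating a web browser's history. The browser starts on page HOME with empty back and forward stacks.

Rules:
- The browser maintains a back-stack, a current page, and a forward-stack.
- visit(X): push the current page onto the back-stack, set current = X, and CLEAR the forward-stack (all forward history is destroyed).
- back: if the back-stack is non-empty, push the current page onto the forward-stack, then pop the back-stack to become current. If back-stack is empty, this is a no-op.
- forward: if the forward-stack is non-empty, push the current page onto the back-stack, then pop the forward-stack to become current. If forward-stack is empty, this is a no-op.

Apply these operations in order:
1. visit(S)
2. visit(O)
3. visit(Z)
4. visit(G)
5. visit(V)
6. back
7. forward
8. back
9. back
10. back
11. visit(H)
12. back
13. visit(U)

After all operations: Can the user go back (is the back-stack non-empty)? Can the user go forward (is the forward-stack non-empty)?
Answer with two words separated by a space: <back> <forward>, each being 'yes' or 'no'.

Answer: yes no

Derivation:
After 1 (visit(S)): cur=S back=1 fwd=0
After 2 (visit(O)): cur=O back=2 fwd=0
After 3 (visit(Z)): cur=Z back=3 fwd=0
After 4 (visit(G)): cur=G back=4 fwd=0
After 5 (visit(V)): cur=V back=5 fwd=0
After 6 (back): cur=G back=4 fwd=1
After 7 (forward): cur=V back=5 fwd=0
After 8 (back): cur=G back=4 fwd=1
After 9 (back): cur=Z back=3 fwd=2
After 10 (back): cur=O back=2 fwd=3
After 11 (visit(H)): cur=H back=3 fwd=0
After 12 (back): cur=O back=2 fwd=1
After 13 (visit(U)): cur=U back=3 fwd=0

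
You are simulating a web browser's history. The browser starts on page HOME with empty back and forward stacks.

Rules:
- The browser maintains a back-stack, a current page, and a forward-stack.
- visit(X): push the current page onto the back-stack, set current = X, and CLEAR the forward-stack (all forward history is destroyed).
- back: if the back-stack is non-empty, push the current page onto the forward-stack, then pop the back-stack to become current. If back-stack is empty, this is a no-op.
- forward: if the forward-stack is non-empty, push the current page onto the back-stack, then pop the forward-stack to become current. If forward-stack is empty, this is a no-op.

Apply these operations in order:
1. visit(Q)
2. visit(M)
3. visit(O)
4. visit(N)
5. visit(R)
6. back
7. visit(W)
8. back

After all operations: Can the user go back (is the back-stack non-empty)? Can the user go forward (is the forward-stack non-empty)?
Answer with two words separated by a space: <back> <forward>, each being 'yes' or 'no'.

Answer: yes yes

Derivation:
After 1 (visit(Q)): cur=Q back=1 fwd=0
After 2 (visit(M)): cur=M back=2 fwd=0
After 3 (visit(O)): cur=O back=3 fwd=0
After 4 (visit(N)): cur=N back=4 fwd=0
After 5 (visit(R)): cur=R back=5 fwd=0
After 6 (back): cur=N back=4 fwd=1
After 7 (visit(W)): cur=W back=5 fwd=0
After 8 (back): cur=N back=4 fwd=1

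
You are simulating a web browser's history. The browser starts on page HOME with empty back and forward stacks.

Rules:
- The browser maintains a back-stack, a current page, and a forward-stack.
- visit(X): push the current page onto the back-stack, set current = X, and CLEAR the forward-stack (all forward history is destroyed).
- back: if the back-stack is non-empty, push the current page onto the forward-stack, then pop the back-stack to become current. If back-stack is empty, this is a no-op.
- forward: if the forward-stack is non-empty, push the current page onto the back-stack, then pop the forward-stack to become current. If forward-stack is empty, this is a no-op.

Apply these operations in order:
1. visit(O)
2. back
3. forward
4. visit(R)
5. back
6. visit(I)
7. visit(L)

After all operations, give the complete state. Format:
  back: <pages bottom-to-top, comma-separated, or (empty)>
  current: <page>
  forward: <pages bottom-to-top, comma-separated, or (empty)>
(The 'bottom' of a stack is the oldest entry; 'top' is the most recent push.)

Answer: back: HOME,O,I
current: L
forward: (empty)

Derivation:
After 1 (visit(O)): cur=O back=1 fwd=0
After 2 (back): cur=HOME back=0 fwd=1
After 3 (forward): cur=O back=1 fwd=0
After 4 (visit(R)): cur=R back=2 fwd=0
After 5 (back): cur=O back=1 fwd=1
After 6 (visit(I)): cur=I back=2 fwd=0
After 7 (visit(L)): cur=L back=3 fwd=0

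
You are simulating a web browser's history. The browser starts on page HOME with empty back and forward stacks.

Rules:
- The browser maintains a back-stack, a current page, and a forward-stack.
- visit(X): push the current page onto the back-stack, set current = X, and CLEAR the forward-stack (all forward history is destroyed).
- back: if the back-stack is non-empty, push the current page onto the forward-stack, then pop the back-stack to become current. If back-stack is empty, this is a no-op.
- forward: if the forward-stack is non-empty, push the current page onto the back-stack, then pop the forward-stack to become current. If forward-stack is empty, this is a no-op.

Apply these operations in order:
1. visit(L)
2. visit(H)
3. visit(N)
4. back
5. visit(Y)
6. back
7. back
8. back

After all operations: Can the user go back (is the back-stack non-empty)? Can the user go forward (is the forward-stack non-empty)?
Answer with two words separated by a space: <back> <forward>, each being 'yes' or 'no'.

After 1 (visit(L)): cur=L back=1 fwd=0
After 2 (visit(H)): cur=H back=2 fwd=0
After 3 (visit(N)): cur=N back=3 fwd=0
After 4 (back): cur=H back=2 fwd=1
After 5 (visit(Y)): cur=Y back=3 fwd=0
After 6 (back): cur=H back=2 fwd=1
After 7 (back): cur=L back=1 fwd=2
After 8 (back): cur=HOME back=0 fwd=3

Answer: no yes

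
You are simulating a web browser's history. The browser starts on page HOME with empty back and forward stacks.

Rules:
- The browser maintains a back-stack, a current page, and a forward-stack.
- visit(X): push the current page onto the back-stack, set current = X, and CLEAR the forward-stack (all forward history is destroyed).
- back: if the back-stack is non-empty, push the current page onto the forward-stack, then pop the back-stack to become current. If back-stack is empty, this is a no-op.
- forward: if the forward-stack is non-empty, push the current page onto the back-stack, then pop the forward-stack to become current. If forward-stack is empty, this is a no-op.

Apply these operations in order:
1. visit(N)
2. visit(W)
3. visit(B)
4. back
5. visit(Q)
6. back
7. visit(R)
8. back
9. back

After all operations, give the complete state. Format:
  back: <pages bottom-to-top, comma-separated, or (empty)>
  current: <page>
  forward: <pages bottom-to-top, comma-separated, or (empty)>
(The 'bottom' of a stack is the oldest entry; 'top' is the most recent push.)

After 1 (visit(N)): cur=N back=1 fwd=0
After 2 (visit(W)): cur=W back=2 fwd=0
After 3 (visit(B)): cur=B back=3 fwd=0
After 4 (back): cur=W back=2 fwd=1
After 5 (visit(Q)): cur=Q back=3 fwd=0
After 6 (back): cur=W back=2 fwd=1
After 7 (visit(R)): cur=R back=3 fwd=0
After 8 (back): cur=W back=2 fwd=1
After 9 (back): cur=N back=1 fwd=2

Answer: back: HOME
current: N
forward: R,W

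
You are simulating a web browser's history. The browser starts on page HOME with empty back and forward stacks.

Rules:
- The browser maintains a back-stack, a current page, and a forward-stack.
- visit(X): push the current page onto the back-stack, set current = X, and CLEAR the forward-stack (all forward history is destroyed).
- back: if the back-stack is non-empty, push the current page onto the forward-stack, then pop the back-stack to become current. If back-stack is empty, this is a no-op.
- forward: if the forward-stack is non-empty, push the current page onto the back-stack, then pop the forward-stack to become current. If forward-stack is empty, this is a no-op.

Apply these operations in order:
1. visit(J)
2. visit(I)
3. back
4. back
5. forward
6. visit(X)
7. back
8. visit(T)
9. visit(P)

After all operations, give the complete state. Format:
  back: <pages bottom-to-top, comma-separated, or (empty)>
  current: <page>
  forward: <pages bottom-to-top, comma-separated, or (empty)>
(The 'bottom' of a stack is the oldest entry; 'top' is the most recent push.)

Answer: back: HOME,J,T
current: P
forward: (empty)

Derivation:
After 1 (visit(J)): cur=J back=1 fwd=0
After 2 (visit(I)): cur=I back=2 fwd=0
After 3 (back): cur=J back=1 fwd=1
After 4 (back): cur=HOME back=0 fwd=2
After 5 (forward): cur=J back=1 fwd=1
After 6 (visit(X)): cur=X back=2 fwd=0
After 7 (back): cur=J back=1 fwd=1
After 8 (visit(T)): cur=T back=2 fwd=0
After 9 (visit(P)): cur=P back=3 fwd=0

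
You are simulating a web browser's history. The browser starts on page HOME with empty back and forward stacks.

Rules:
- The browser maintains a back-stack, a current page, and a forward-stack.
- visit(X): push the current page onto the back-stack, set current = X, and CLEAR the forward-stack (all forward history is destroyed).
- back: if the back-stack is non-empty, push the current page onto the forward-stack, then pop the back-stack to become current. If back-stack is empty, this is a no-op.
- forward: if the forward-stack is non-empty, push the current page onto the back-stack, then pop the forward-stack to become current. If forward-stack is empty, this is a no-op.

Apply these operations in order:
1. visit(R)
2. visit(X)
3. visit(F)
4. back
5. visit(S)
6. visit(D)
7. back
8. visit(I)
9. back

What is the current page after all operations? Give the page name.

After 1 (visit(R)): cur=R back=1 fwd=0
After 2 (visit(X)): cur=X back=2 fwd=0
After 3 (visit(F)): cur=F back=3 fwd=0
After 4 (back): cur=X back=2 fwd=1
After 5 (visit(S)): cur=S back=3 fwd=0
After 6 (visit(D)): cur=D back=4 fwd=0
After 7 (back): cur=S back=3 fwd=1
After 8 (visit(I)): cur=I back=4 fwd=0
After 9 (back): cur=S back=3 fwd=1

Answer: S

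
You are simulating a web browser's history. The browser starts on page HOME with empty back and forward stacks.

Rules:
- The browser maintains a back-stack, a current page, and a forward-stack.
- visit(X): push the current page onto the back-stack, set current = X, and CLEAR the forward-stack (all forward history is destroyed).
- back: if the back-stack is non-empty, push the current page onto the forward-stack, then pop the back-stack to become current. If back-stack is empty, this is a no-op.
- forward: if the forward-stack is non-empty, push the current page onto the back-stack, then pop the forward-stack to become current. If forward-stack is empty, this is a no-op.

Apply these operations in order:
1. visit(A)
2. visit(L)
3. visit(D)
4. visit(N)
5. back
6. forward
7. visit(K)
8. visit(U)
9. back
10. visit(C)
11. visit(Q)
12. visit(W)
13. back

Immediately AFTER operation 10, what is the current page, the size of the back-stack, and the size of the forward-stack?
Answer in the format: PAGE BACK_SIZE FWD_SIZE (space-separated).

After 1 (visit(A)): cur=A back=1 fwd=0
After 2 (visit(L)): cur=L back=2 fwd=0
After 3 (visit(D)): cur=D back=3 fwd=0
After 4 (visit(N)): cur=N back=4 fwd=0
After 5 (back): cur=D back=3 fwd=1
After 6 (forward): cur=N back=4 fwd=0
After 7 (visit(K)): cur=K back=5 fwd=0
After 8 (visit(U)): cur=U back=6 fwd=0
After 9 (back): cur=K back=5 fwd=1
After 10 (visit(C)): cur=C back=6 fwd=0

C 6 0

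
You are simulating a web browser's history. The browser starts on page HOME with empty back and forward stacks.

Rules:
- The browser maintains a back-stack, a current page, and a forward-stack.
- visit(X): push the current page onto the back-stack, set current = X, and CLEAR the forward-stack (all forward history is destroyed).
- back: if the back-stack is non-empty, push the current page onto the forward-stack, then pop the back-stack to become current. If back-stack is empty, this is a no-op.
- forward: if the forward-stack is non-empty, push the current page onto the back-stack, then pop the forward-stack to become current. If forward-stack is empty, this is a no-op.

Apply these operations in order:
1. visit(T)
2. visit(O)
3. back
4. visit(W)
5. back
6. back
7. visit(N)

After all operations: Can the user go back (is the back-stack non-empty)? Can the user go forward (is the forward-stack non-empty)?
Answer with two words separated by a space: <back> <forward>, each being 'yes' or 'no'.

After 1 (visit(T)): cur=T back=1 fwd=0
After 2 (visit(O)): cur=O back=2 fwd=0
After 3 (back): cur=T back=1 fwd=1
After 4 (visit(W)): cur=W back=2 fwd=0
After 5 (back): cur=T back=1 fwd=1
After 6 (back): cur=HOME back=0 fwd=2
After 7 (visit(N)): cur=N back=1 fwd=0

Answer: yes no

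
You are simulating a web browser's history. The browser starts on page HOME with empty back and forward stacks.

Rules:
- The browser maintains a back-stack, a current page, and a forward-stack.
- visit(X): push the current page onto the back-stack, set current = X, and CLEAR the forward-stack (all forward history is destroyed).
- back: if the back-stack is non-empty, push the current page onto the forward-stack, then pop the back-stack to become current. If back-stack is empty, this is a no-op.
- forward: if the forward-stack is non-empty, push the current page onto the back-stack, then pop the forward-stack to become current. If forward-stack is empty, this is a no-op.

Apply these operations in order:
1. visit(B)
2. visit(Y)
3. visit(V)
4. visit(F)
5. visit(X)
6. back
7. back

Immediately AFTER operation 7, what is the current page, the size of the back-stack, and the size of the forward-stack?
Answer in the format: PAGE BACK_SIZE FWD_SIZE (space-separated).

After 1 (visit(B)): cur=B back=1 fwd=0
After 2 (visit(Y)): cur=Y back=2 fwd=0
After 3 (visit(V)): cur=V back=3 fwd=0
After 4 (visit(F)): cur=F back=4 fwd=0
After 5 (visit(X)): cur=X back=5 fwd=0
After 6 (back): cur=F back=4 fwd=1
After 7 (back): cur=V back=3 fwd=2

V 3 2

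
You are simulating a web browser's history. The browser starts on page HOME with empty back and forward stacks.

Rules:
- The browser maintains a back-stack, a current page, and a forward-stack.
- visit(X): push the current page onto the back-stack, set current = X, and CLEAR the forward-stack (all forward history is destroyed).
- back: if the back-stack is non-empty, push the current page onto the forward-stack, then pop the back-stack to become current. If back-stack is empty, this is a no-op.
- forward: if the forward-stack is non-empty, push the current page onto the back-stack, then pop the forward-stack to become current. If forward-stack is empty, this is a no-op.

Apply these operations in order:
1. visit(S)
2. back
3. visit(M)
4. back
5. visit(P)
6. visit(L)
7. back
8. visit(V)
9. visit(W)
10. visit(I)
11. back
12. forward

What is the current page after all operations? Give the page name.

Answer: I

Derivation:
After 1 (visit(S)): cur=S back=1 fwd=0
After 2 (back): cur=HOME back=0 fwd=1
After 3 (visit(M)): cur=M back=1 fwd=0
After 4 (back): cur=HOME back=0 fwd=1
After 5 (visit(P)): cur=P back=1 fwd=0
After 6 (visit(L)): cur=L back=2 fwd=0
After 7 (back): cur=P back=1 fwd=1
After 8 (visit(V)): cur=V back=2 fwd=0
After 9 (visit(W)): cur=W back=3 fwd=0
After 10 (visit(I)): cur=I back=4 fwd=0
After 11 (back): cur=W back=3 fwd=1
After 12 (forward): cur=I back=4 fwd=0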